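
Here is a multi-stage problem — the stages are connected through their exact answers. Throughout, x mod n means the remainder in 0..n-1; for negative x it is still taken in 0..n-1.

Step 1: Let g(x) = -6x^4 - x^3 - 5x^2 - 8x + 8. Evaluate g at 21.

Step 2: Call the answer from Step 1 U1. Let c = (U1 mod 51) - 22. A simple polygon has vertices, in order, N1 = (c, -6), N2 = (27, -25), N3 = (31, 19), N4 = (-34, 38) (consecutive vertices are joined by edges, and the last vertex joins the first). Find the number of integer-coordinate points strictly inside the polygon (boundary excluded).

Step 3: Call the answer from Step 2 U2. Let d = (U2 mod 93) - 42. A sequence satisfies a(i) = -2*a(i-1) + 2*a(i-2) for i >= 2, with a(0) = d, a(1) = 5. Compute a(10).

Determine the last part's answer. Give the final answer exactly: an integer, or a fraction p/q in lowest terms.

Step 1: -6*(21)^4 - 1*(21)^3 - 5*(21)^2 - 8*(21)^1 + 8 = (-1166886) + (-9261) + (-2205) + (-168) + (8) = -1178512; answer -1178512
Step 2: U1 = -1178512; c = 25; cross terms: (25*-25 - 27*-6)=-463, (27*19 - 31*-25)=1288, (31*38 - -34*19)=1824, (-34*-6 - 25*38)=-746; twice the area = |1903| = 1903; area = 1903/2; boundary points = 1 + 4 + 1 + 1 = 7; strictly interior points = area - boundary/2 + 1 = 949; answer 949
Step 3: U2 = 949; d = -23; a(2) = -2*(5) + 2*(-23) = -56; iterating: a(2)=-56, a(3)=122, a(4)=-356, a(5)=956, a(6)=-2624, a(7)=7160, a(8)=-19568, a(9)=53456, a(10)=-146048; answer -146048

-146048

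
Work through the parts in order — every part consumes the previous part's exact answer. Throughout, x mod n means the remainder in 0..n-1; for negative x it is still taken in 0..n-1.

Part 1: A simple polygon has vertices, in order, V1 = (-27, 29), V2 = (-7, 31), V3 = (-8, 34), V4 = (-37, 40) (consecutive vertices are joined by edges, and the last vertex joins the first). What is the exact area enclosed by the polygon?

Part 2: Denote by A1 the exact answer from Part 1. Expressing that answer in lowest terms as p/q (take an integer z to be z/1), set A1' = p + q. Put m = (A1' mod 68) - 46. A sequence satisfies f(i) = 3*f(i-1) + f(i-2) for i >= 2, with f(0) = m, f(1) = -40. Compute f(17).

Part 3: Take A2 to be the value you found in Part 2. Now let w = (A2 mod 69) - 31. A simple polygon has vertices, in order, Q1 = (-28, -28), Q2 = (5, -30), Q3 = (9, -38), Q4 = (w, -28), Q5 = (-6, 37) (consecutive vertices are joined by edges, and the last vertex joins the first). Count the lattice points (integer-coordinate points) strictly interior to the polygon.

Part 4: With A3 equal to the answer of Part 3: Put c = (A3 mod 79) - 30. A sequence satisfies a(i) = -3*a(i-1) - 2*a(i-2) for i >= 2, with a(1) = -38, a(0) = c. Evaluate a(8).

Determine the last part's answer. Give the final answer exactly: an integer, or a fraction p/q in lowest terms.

Part 1: cross terms: (-27*31 - -7*29)=-634, (-7*34 - -8*31)=10, (-8*40 - -37*34)=938, (-37*29 - -27*40)=7; twice the area = |321| = 321; area = 321/2; answer 321/2
Part 2: A1 = 321/2; threaded value p + q = 323; m = 5; f(2) = 3*(-40) + 1*(5) = -115; iterating: f(2)=-115, f(3)=-385, f(4)=-1270, f(5)=-4195, f(6)=-13855, f(7)=-45760, f(8)=-151135, f(9)=-499165, f(10)=-1648630, f(11)=-5445055, f(12)=-17983795, f(13)=-59396440, f(14)=-196173115, f(15)=-647915785, f(16)=-2139920470, f(17)=-7067677195; answer -7067677195
Part 3: A2 = -7067677195; w = 19; cross terms: (-28*-30 - 5*-28)=980, (5*-38 - 9*-30)=80, (9*-28 - 19*-38)=470, (19*37 - -6*-28)=535, (-6*-28 - -28*37)=1204; twice the area = |3269| = 3269; area = 3269/2; boundary points = 1 + 4 + 10 + 5 + 1 = 21; strictly interior points = area - boundary/2 + 1 = 1625; answer 1625
Part 4: A3 = 1625; c = 15; a(2) = -3*(-38) - 2*(15) = 84; iterating: a(2)=84, a(3)=-176, a(4)=360, a(5)=-728, a(6)=1464, a(7)=-2936, a(8)=5880; answer 5880

5880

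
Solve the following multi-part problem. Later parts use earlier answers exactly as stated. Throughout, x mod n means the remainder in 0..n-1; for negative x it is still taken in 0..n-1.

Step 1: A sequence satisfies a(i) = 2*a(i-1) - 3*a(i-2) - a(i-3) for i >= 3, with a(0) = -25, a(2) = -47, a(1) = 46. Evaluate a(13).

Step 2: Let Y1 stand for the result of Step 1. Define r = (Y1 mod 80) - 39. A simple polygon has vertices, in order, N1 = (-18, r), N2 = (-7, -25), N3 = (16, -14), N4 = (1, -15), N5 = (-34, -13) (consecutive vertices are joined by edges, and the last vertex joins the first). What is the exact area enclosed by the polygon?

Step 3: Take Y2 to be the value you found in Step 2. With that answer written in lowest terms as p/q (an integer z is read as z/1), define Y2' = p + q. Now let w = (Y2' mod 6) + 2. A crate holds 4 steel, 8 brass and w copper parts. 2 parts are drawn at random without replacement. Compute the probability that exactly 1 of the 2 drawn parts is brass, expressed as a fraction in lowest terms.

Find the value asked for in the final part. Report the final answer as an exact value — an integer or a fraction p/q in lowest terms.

9/17

Step 1: a(3) = 2*(-47) - 3*(46) - 1*(-25) = -207; iterating: a(3)=-207, a(4)=-319, a(5)=30, a(6)=1224, a(7)=2677, a(8)=1652, a(9)=-5951, a(10)=-19535, a(11)=-22869, a(12)=18818, a(13)=125778; answer 125778
Step 2: Y1 = 125778; r = -21; cross terms: (-18*-25 - -7*-21)=303, (-7*-14 - 16*-25)=498, (16*-15 - 1*-14)=-226, (1*-13 - -34*-15)=-523, (-34*-21 - -18*-13)=480; twice the area = |532| = 532; area = 266; answer 266
Step 3: Y2 = 266; threaded value p + q = 267; w = 5; total draws C(17,2) = 136; favorable C(8,1)*C(9,1) = 72; P = 9/17; answer 9/17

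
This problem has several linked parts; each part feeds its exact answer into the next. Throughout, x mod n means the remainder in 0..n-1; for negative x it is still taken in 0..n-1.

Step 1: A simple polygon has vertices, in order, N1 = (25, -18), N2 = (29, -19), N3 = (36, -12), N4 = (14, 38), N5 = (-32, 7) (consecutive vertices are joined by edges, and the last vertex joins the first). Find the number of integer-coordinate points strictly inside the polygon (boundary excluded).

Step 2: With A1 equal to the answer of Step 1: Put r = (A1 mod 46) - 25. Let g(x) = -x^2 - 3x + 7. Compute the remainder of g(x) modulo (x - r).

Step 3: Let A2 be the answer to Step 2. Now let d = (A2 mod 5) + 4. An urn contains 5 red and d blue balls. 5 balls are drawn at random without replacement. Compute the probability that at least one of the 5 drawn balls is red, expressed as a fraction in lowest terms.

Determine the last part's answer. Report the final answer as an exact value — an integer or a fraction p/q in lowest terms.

1231/1287

Step 1: cross terms: (25*-19 - 29*-18)=47, (29*-12 - 36*-19)=336, (36*38 - 14*-12)=1536, (14*7 - -32*38)=1314, (-32*-18 - 25*7)=401; twice the area = |3634| = 3634; area = 1817; boundary points = 1 + 7 + 2 + 1 + 1 = 12; strictly interior points = area - boundary/2 + 1 = 1812; answer 1812
Step 2: A1 = 1812; r = -7; remainder = value at the root: -1*(-7)^2 - 3*(-7)^1 + 7 = (-49) + (21) + (7) = -21; answer -21
Step 3: A2 = -21; d = 8; total draws C(13,5) = 1287; complement C(8,5) = 56; favorable 1287 - 56 = 1231; P = 1231/1287; answer 1231/1287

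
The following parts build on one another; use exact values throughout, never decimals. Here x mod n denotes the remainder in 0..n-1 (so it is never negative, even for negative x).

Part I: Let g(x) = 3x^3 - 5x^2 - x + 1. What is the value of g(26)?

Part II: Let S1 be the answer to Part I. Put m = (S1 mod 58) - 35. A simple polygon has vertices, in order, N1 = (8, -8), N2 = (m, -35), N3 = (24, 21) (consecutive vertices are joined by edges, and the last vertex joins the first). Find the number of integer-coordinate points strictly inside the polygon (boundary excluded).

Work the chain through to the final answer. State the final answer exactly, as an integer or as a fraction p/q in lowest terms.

Part I: 3*(26)^3 - 5*(26)^2 - 1*(26)^1 + 1 = (52728) + (-3380) + (-26) + (1) = 49323; answer 49323
Part II: S1 = 49323; m = -12; cross terms: (8*-35 - -12*-8)=-376, (-12*21 - 24*-35)=588, (24*-8 - 8*21)=-360; twice the area = |-148| = 148; area = 74; boundary points = 1 + 4 + 1 = 6; strictly interior points = area - boundary/2 + 1 = 72; answer 72

72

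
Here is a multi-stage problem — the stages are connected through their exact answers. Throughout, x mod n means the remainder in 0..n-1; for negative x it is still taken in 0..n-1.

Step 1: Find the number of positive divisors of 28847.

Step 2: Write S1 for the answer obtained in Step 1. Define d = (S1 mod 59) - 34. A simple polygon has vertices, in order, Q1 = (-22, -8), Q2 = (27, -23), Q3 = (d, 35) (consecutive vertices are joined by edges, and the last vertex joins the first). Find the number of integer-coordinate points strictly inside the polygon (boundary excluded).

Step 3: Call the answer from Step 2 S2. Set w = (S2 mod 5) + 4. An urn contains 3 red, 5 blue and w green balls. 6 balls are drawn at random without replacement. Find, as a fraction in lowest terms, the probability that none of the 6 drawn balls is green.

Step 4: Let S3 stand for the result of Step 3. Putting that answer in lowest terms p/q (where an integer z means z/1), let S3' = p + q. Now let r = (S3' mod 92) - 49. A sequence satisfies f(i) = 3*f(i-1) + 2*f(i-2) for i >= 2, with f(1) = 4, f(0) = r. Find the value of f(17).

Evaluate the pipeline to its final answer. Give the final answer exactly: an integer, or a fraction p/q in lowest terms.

10768787416

Step 1: 28847 = 7 * 13 * 317; number of divisors = (1+1) * (1+1) * (1+1) = 8; answer 8
Step 2: S1 = 8; d = -26; cross terms: (-22*-23 - 27*-8)=722, (27*35 - -26*-23)=347, (-26*-8 - -22*35)=978; twice the area = |2047| = 2047; area = 2047/2; boundary points = 1 + 1 + 1 = 3; strictly interior points = area - boundary/2 + 1 = 1023; answer 1023
Step 3: S2 = 1023; w = 7; total draws C(15,6) = 5005; favorable C(8,6) = 28; P = 4/715; answer 4/715
Step 4: S3 = 4/715; threaded value p + q = 719; r = 26; f(2) = 3*(4) + 2*(26) = 64; iterating: f(2)=64, f(3)=200, f(4)=728, f(5)=2584, f(6)=9208, f(7)=32792, f(8)=116792, f(9)=415960, f(10)=1481464, f(11)=5276312, f(12)=18791864, f(13)=66928216, f(14)=238368376, f(15)=848961560, f(16)=3023621432, f(17)=10768787416; answer 10768787416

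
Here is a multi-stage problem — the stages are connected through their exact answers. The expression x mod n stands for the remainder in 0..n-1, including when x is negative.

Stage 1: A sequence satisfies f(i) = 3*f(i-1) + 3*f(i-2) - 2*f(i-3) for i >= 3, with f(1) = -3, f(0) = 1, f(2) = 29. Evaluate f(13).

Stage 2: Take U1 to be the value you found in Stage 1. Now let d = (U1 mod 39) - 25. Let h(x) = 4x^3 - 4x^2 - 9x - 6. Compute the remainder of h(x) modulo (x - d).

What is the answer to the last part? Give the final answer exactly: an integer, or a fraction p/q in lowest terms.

Stage 1: f(3) = 3*(29) + 3*(-3) - 2*(1) = 76; iterating: f(3)=76, f(4)=321, f(5)=1133, f(6)=4210, f(7)=15387, f(8)=56525, f(9)=207316, f(10)=760749, f(11)=2791145, f(12)=10241050, f(13)=37575087; answer 37575087
Stage 2: U1 = 37575087; d = 5; remainder = value at the root: 4*(5)^3 - 4*(5)^2 - 9*(5)^1 - 6 = (500) + (-100) + (-45) + (-6) = 349; answer 349

349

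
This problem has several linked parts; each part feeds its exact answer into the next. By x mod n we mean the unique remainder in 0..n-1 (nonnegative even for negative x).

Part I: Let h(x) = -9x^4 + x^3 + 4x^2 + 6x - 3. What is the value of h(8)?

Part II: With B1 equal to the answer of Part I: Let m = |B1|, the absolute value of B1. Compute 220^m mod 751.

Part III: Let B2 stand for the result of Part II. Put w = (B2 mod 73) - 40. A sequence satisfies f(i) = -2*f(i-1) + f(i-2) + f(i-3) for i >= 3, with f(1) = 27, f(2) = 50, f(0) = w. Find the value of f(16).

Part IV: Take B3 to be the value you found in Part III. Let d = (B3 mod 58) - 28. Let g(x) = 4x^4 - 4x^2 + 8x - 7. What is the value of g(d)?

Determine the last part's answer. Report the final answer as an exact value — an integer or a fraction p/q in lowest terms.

Part I: -9*(8)^4 + 1*(8)^3 + 4*(8)^2 + 6*(8)^1 - 3 = (-36864) + (512) + (256) + (48) + (-3) = -36051; answer -36051
Part II: B1 = -36051; m = 36051; squarings mod 751: 220^1=220, 220^2=336, 220^4=246, 220^8=436, 220^16=93, 220^32=388, 220^64=344, 220^128=429, 220^256=46, 220^512=614, 220^1024=745, 220^2048=36, 220^4096=545, 220^8192=380, 220^16384=208, 220^32768=457; 220^36051 = 220^1 * 220^2 * 220^16 * 220^64 * 220^128 * 220^1024 * 220^2048 * 220^32768 = 327 (mod 751); answer 327
Part III: B2 = 327; w = -5; f(3) = -2*(50) + 1*(27) + 1*(-5) = -78; iterating: f(3)=-78, f(4)=233, f(5)=-494, f(6)=1143, f(7)=-2547, f(8)=5743, f(9)=-12890, f(10)=28976, f(11)=-65099, f(12)=146284, f(13)=-328691, f(14)=738567, f(15)=-1659541, f(16)=3728958; answer 3728958
Part IV: B3 = 3728958; d = -6; 4*(-6)^4 - 4*(-6)^2 + 8*(-6)^1 - 7 = (5184) + (-144) + (-48) + (-7) = 4985; answer 4985

4985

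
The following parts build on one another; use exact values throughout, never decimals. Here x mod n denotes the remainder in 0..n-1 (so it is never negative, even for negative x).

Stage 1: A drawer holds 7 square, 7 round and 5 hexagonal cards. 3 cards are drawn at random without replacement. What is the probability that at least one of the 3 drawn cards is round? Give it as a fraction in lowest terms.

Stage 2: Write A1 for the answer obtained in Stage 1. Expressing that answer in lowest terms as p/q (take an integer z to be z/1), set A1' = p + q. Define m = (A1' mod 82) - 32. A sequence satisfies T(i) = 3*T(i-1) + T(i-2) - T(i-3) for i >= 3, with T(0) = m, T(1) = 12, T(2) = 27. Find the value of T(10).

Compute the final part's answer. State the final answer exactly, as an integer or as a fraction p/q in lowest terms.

Stage 1: total draws C(19,3) = 969; complement C(12,3) = 220; favorable 969 - 220 = 749; P = 749/969; answer 749/969
Stage 2: A1 = 749/969; threaded value p + q = 1718; m = 46; T(3) = 3*(27) + 1*(12) - 1*(46) = 47; iterating: T(3)=47, T(4)=156, T(5)=488, T(6)=1573, T(7)=5051, T(8)=16238, T(9)=52192, T(10)=167763; answer 167763

167763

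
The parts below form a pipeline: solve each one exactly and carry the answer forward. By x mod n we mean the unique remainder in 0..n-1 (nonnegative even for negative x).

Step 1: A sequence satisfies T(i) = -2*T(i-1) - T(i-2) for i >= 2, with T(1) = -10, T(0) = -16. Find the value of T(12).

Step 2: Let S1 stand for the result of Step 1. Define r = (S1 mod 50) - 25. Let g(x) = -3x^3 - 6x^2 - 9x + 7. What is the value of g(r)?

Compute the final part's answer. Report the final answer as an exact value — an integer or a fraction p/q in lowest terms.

Step 1: T(2) = -2*(-10) - 1*(-16) = 36; iterating: T(2)=36, T(3)=-62, T(4)=88, T(5)=-114, T(6)=140, T(7)=-166, T(8)=192, T(9)=-218, T(10)=244, T(11)=-270, T(12)=296; answer 296
Step 2: S1 = 296; r = 21; -3*(21)^3 - 6*(21)^2 - 9*(21)^1 + 7 = (-27783) + (-2646) + (-189) + (7) = -30611; answer -30611

-30611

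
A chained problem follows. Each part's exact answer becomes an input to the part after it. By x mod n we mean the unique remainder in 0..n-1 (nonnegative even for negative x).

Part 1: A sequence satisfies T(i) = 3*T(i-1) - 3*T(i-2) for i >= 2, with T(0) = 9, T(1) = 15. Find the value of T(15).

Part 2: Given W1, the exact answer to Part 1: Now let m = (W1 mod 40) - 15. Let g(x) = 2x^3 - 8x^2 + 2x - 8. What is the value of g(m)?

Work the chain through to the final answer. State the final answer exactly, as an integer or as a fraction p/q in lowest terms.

Part 1: T(2) = 3*(15) - 3*(9) = 18; iterating: T(2)=18, T(3)=9, T(4)=-27, T(5)=-108, T(6)=-243, T(7)=-405, T(8)=-486, T(9)=-243, T(10)=729, T(11)=2916, T(12)=6561, T(13)=10935, T(14)=13122, T(15)=6561; answer 6561
Part 2: W1 = 6561; m = -14; 2*(-14)^3 - 8*(-14)^2 + 2*(-14)^1 - 8 = (-5488) + (-1568) + (-28) + (-8) = -7092; answer -7092

-7092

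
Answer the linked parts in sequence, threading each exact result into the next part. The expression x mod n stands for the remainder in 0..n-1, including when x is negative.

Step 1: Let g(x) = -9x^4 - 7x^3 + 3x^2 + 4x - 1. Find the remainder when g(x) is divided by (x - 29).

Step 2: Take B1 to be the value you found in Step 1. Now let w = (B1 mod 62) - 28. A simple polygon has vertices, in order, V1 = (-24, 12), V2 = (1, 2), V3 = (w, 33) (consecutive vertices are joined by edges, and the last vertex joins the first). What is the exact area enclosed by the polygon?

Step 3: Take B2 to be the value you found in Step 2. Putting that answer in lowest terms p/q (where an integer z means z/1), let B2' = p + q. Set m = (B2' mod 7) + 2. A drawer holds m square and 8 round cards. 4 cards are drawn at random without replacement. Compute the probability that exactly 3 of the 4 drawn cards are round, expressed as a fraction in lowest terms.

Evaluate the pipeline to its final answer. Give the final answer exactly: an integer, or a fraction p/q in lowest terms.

8/15

Step 1: remainder = value at the root: -9*(29)^4 - 7*(29)^3 + 3*(29)^2 + 4*(29)^1 - 1 = (-6365529) + (-170723) + (2523) + (116) + (-1) = -6533614; answer -6533614
Step 2: B1 = -6533614; w = -20; cross terms: (-24*2 - 1*12)=-60, (1*33 - -20*2)=73, (-20*12 - -24*33)=552; twice the area = |565| = 565; area = 565/2; answer 565/2
Step 3: B2 = 565/2; threaded value p + q = 567; m = 2; total draws C(10,4) = 210; favorable C(8,3)*C(2,1) = 112; P = 8/15; answer 8/15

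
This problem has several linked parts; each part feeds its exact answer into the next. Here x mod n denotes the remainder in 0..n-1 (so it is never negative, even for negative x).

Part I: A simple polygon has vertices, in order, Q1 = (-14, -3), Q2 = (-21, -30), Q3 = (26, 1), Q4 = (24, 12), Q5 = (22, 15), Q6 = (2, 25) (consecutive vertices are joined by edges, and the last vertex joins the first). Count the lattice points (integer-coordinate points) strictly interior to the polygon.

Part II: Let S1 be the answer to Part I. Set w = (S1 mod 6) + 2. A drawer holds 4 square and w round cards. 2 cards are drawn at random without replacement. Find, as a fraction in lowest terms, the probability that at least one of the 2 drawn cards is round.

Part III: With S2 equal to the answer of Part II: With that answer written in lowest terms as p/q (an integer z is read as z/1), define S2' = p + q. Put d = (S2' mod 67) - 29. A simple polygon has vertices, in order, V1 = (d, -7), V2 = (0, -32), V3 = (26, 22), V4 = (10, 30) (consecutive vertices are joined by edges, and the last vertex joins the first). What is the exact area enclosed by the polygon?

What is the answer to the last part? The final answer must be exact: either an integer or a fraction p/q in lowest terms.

692

Part I: cross terms: (-14*-30 - -21*-3)=357, (-21*1 - 26*-30)=759, (26*12 - 24*1)=288, (24*15 - 22*12)=96, (22*25 - 2*15)=520, (2*-3 - -14*25)=344; twice the area = |2364| = 2364; area = 1182; boundary points = 1 + 1 + 1 + 1 + 10 + 4 = 18; strictly interior points = area - boundary/2 + 1 = 1174; answer 1174
Part II: S1 = 1174; w = 6; total draws C(10,2) = 45; complement C(4,2) = 6; favorable 45 - 6 = 39; P = 13/15; answer 13/15
Part III: S2 = 13/15; threaded value p + q = 28; d = -1; cross terms: (-1*-32 - 0*-7)=32, (0*22 - 26*-32)=832, (26*30 - 10*22)=560, (10*-7 - -1*30)=-40; twice the area = |1384| = 1384; area = 692; answer 692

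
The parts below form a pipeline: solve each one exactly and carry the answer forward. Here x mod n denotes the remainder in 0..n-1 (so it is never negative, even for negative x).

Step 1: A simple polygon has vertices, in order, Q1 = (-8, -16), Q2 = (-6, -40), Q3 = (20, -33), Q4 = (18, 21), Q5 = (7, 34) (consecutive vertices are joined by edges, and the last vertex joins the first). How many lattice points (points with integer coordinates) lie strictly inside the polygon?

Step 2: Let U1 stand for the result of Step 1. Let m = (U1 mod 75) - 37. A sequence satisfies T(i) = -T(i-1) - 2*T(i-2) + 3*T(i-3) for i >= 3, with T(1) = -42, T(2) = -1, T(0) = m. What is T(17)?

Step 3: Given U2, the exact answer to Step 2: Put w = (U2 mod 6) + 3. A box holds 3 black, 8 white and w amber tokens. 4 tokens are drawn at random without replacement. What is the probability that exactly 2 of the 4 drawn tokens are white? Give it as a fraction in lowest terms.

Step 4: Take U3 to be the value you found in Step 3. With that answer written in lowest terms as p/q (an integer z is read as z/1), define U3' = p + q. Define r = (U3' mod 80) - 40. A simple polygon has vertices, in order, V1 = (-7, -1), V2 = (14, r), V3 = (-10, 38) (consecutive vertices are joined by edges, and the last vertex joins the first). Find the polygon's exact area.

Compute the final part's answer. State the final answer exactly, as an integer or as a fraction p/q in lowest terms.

825/2

Step 1: cross terms: (-8*-40 - -6*-16)=224, (-6*-33 - 20*-40)=998, (20*21 - 18*-33)=1014, (18*34 - 7*21)=465, (7*-16 - -8*34)=160; twice the area = |2861| = 2861; area = 2861/2; boundary points = 2 + 1 + 2 + 1 + 5 = 11; strictly interior points = area - boundary/2 + 1 = 1426; answer 1426
Step 2: U1 = 1426; m = -36; T(3) = -1*(-1) - 2*(-42) + 3*(-36) = -23; iterating: T(3)=-23, T(4)=-101, T(5)=144, T(6)=-11, T(7)=-580, T(8)=1034, T(9)=93, T(10)=-3901, T(11)=6817, T(12)=1264, T(13)=-26601, T(14)=44524, T(15)=12470, T(16)=-181321, T(17)=289953; answer 289953
Step 3: U2 = 289953; w = 6; total draws C(17,4) = 2380; favorable C(8,2)*C(9,2) = 1008; P = 36/85; answer 36/85
Step 4: U3 = 36/85; threaded value p + q = 121; r = 1; cross terms: (-7*1 - 14*-1)=7, (14*38 - -10*1)=542, (-10*-1 - -7*38)=276; twice the area = |825| = 825; area = 825/2; answer 825/2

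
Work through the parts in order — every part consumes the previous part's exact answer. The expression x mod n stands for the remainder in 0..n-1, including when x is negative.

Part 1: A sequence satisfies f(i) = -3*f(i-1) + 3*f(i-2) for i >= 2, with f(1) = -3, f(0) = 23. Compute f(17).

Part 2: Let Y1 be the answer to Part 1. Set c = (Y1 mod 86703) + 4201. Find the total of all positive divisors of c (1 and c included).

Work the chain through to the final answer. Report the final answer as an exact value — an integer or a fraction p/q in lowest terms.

Part 1: f(2) = -3*(-3) + 3*(23) = 78; iterating: f(2)=78, f(3)=-243, f(4)=963, f(5)=-3618, f(6)=13743, f(7)=-52083, f(8)=197478, f(9)=-748683, f(10)=2838483, f(11)=-10761498, f(12)=40799943, f(13)=-154684323, f(14)=586452798, f(15)=-2223411363, f(16)=8429592483, f(17)=-31959011538; answer -31959011538
Part 2: Y1 = -31959011538; c = 65275; 65275 = 5^2 * 7 * 373; sigma = (1 + 5 + 25) * (1 + 7) * (1 + 373) = 31 * 8 * 374 = 92752; answer 92752

92752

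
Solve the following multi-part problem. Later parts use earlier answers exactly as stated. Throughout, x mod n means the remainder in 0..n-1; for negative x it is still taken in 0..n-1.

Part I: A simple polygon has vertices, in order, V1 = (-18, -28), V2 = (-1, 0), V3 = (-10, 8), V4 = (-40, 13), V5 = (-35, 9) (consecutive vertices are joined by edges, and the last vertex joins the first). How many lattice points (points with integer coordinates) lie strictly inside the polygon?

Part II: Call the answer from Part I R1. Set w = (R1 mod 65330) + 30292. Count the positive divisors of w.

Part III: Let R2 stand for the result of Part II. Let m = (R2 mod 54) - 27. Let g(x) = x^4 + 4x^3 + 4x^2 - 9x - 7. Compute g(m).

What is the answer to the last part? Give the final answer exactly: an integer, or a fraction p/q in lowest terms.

9893

Part I: cross terms: (-18*0 - -1*-28)=-28, (-1*8 - -10*0)=-8, (-10*13 - -40*8)=190, (-40*9 - -35*13)=95, (-35*-28 - -18*9)=1142; twice the area = |1391| = 1391; area = 1391/2; boundary points = 1 + 1 + 5 + 1 + 1 = 9; strictly interior points = area - boundary/2 + 1 = 692; answer 692
Part II: R1 = 692; w = 30984; 30984 = 2^3 * 3 * 1291; number of divisors = (3+1) * (1+1) * (1+1) = 16; answer 16
Part III: R2 = 16; m = -11; 1*(-11)^4 + 4*(-11)^3 + 4*(-11)^2 - 9*(-11)^1 - 7 = (14641) + (-5324) + (484) + (99) + (-7) = 9893; answer 9893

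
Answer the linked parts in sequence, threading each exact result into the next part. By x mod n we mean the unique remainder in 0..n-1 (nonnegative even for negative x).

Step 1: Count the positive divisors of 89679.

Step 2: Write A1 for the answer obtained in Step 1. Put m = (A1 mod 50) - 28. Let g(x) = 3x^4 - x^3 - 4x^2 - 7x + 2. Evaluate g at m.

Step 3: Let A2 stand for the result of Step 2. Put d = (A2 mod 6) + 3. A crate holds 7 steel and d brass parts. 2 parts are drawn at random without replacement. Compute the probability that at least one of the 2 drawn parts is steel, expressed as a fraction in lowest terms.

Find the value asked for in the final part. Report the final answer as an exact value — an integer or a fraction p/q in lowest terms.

28/33

Step 1: 89679 = 3 * 167 * 179; number of divisors = (1+1) * (1+1) * (1+1) = 8; answer 8
Step 2: A1 = 8; m = -20; 3*(-20)^4 - 1*(-20)^3 - 4*(-20)^2 - 7*(-20)^1 + 2 = (480000) + (8000) + (-1600) + (140) + (2) = 486542; answer 486542
Step 3: A2 = 486542; d = 5; total draws C(12,2) = 66; complement C(5,2) = 10; favorable 66 - 10 = 56; P = 28/33; answer 28/33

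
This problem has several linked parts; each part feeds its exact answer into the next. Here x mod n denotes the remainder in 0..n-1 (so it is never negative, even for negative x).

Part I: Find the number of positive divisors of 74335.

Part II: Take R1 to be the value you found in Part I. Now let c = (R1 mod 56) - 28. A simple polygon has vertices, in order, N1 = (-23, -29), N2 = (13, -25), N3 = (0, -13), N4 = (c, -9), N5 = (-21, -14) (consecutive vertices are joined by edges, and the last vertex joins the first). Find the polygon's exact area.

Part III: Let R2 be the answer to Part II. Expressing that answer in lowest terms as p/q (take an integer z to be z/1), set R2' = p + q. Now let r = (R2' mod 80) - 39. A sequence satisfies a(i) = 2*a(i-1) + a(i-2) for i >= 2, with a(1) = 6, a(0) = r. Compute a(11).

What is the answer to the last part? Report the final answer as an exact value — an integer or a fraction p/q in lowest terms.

Part I: 74335 = 5 * 14867; number of divisors = (1+1) * (1+1) = 4; answer 4
Part II: R1 = 4; c = -24; cross terms: (-23*-25 - 13*-29)=952, (13*-13 - 0*-25)=-169, (0*-9 - -24*-13)=-312, (-24*-14 - -21*-9)=147, (-21*-29 - -23*-14)=287; twice the area = |905| = 905; area = 905/2; answer 905/2
Part III: R2 = 905/2; threaded value p + q = 907; r = -12; a(2) = 2*(6) + 1*(-12) = 0; iterating: a(2)=0, a(3)=6, a(4)=12, a(5)=30, a(6)=72, a(7)=174, a(8)=420, a(9)=1014, a(10)=2448, a(11)=5910; answer 5910

5910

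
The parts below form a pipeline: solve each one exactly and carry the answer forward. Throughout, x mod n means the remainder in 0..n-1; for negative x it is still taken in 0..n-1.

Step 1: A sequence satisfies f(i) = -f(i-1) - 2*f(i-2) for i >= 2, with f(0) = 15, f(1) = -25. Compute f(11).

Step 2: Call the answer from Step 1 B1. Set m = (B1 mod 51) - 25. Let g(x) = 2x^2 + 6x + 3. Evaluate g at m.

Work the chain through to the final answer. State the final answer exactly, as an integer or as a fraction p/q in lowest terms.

219

Step 1: f(2) = -1*(-25) - 2*(15) = -5; iterating: f(2)=-5, f(3)=55, f(4)=-45, f(5)=-65, f(6)=155, f(7)=-25, f(8)=-285, f(9)=335, f(10)=235, f(11)=-905; answer -905
Step 2: B1 = -905; m = -12; 2*(-12)^2 + 6*(-12)^1 + 3 = (288) + (-72) + (3) = 219; answer 219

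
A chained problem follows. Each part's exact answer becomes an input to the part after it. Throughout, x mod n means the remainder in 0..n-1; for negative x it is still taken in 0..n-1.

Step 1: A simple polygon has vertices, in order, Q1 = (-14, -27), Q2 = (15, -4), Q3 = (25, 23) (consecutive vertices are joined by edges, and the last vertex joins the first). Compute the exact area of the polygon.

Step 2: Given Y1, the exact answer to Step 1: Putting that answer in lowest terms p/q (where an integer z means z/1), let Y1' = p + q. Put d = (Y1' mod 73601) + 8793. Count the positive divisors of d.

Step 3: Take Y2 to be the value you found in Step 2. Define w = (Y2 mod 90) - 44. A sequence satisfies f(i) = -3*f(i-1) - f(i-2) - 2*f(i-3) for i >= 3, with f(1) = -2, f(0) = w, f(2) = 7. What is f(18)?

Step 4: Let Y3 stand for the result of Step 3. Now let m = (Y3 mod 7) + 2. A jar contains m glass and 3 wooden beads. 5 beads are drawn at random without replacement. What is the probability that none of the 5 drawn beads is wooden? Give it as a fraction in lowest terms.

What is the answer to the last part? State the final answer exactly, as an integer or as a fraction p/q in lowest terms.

1/56

Step 1: cross terms: (-14*-4 - 15*-27)=461, (15*23 - 25*-4)=445, (25*-27 - -14*23)=-353; twice the area = |553| = 553; area = 553/2; answer 553/2
Step 2: Y1 = 553/2; threaded value p + q = 555; d = 9348; 9348 = 2^2 * 3 * 19 * 41; number of divisors = (2+1) * (1+1) * (1+1) * (1+1) = 24; answer 24
Step 3: Y2 = 24; w = -20; f(3) = -3*(7) - 1*(-2) - 2*(-20) = 21; iterating: f(3)=21, f(4)=-66, f(5)=163, f(6)=-465, f(7)=1364, f(8)=-3953, f(9)=11425, f(10)=-33050, f(11)=95631, f(12)=-276693, f(13)=800548, f(14)=-2316213, f(15)=6701477, f(16)=-19389314, f(17)=56098891, f(18)=-162310313; answer -162310313
Step 4: Y3 = -162310313; m = 5; total draws C(8,5) = 56; favorable C(5,5) = 1; P = 1/56; answer 1/56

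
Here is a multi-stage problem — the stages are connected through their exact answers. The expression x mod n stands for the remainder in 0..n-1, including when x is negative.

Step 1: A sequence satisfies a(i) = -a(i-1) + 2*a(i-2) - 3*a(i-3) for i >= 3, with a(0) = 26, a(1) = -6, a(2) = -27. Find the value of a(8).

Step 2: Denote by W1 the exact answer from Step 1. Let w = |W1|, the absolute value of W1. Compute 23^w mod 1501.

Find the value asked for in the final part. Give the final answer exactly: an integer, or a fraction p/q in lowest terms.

1

Step 1: a(3) = -1*(-27) + 2*(-6) - 3*(26) = -63; iterating: a(3)=-63, a(4)=27, a(5)=-72, a(6)=315, a(7)=-540, a(8)=1386; answer 1386
Step 2: W1 = 1386; w = 1386; squarings mod 1501: 23^1=23, 23^2=529, 23^4=655, 23^8=1240, 23^16=576, 23^32=55, 23^64=23, 23^128=529, 23^256=655, 23^512=1240, 23^1024=576; 23^1386 = 23^2 * 23^8 * 23^32 * 23^64 * 23^256 * 23^1024 = 1 (mod 1501); answer 1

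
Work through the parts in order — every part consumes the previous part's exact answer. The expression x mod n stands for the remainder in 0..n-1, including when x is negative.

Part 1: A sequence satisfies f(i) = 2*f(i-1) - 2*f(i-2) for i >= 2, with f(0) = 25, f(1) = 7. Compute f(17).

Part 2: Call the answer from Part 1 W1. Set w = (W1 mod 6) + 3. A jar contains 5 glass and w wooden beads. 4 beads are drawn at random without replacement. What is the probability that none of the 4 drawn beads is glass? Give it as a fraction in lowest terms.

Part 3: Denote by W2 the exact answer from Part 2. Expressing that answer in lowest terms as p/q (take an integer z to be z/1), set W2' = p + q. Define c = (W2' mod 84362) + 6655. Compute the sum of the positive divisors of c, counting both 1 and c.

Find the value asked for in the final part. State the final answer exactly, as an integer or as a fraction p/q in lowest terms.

Part 1: f(2) = 2*(7) - 2*(25) = -36; iterating: f(2)=-36, f(3)=-86, f(4)=-100, f(5)=-28, f(6)=144, f(7)=344, f(8)=400, f(9)=112, f(10)=-576, f(11)=-1376, f(12)=-1600, f(13)=-448, f(14)=2304, f(15)=5504, f(16)=6400, f(17)=1792; answer 1792
Part 2: W1 = 1792; w = 7; total draws C(12,4) = 495; favorable C(7,4) = 35; P = 7/99; answer 7/99
Part 3: W2 = 7/99; threaded value p + q = 106; c = 6761; 6761 is prime, so its only divisors are 1 and 6761; sigma = 1 + 6761 = 6762; answer 6762

6762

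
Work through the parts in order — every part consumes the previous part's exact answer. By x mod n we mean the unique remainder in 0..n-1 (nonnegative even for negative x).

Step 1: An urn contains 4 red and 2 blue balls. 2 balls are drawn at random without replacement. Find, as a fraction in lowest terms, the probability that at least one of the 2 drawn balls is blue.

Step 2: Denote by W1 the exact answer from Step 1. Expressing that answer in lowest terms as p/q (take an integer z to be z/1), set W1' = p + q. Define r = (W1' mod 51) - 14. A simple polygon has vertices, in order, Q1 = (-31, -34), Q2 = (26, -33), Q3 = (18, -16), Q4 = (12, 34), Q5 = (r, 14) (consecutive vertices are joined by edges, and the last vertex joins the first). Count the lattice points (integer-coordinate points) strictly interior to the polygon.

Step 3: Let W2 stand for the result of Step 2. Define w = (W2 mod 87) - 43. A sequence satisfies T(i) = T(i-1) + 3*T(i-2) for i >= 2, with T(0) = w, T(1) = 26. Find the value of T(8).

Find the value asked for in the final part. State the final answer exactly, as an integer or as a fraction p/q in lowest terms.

Step 1: total draws C(6,2) = 15; complement C(4,2) = 6; favorable 15 - 6 = 9; P = 3/5; answer 3/5
Step 2: W1 = 3/5; threaded value p + q = 8; r = -6; cross terms: (-31*-33 - 26*-34)=1907, (26*-16 - 18*-33)=178, (18*34 - 12*-16)=804, (12*14 - -6*34)=372, (-6*-34 - -31*14)=638; twice the area = |3899| = 3899; area = 3899/2; boundary points = 1 + 1 + 2 + 2 + 1 = 7; strictly interior points = area - boundary/2 + 1 = 1947; answer 1947
Step 3: W2 = 1947; w = -10; T(2) = 1*(26) + 3*(-10) = -4; iterating: T(2)=-4, T(3)=74, T(4)=62, T(5)=284, T(6)=470, T(7)=1322, T(8)=2732; answer 2732

2732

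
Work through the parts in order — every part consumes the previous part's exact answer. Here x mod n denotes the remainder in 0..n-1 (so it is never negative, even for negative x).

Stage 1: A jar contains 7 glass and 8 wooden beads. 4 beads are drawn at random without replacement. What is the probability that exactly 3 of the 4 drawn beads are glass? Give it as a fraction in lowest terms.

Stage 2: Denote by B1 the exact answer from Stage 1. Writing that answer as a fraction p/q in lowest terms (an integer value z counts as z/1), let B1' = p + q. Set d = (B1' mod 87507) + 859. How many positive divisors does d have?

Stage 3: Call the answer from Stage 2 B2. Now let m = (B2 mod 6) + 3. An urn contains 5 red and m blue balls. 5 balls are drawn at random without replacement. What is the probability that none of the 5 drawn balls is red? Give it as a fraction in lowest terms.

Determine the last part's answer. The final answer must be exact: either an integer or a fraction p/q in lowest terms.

1/252

Stage 1: total draws C(15,4) = 1365; favorable C(7,3)*C(8,1) = 280; P = 8/39; answer 8/39
Stage 2: B1 = 8/39; threaded value p + q = 47; d = 906; 906 = 2 * 3 * 151; number of divisors = (1+1) * (1+1) * (1+1) = 8; answer 8
Stage 3: B2 = 8; m = 5; total draws C(10,5) = 252; favorable C(5,5) = 1; P = 1/252; answer 1/252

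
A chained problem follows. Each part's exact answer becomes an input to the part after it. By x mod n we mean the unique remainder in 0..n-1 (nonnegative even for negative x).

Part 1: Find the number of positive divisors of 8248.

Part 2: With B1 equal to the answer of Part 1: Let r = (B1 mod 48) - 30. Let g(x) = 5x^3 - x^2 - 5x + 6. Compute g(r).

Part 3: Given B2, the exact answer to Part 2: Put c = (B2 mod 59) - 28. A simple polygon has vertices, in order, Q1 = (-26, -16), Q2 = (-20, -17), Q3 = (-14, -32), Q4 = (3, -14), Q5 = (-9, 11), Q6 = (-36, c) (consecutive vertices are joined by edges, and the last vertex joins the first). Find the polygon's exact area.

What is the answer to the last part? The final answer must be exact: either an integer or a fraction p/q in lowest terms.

Part 1: 8248 = 2^3 * 1031; number of divisors = (3+1) * (1+1) = 8; answer 8
Part 2: B1 = 8; r = -22; 5*(-22)^3 - 1*(-22)^2 - 5*(-22)^1 + 6 = (-53240) + (-484) + (110) + (6) = -53608; answer -53608
Part 3: B2 = -53608; c = -5; cross terms: (-26*-17 - -20*-16)=122, (-20*-32 - -14*-17)=402, (-14*-14 - 3*-32)=292, (3*11 - -9*-14)=-93, (-9*-5 - -36*11)=441, (-36*-16 - -26*-5)=446; twice the area = |1610| = 1610; area = 805; answer 805

805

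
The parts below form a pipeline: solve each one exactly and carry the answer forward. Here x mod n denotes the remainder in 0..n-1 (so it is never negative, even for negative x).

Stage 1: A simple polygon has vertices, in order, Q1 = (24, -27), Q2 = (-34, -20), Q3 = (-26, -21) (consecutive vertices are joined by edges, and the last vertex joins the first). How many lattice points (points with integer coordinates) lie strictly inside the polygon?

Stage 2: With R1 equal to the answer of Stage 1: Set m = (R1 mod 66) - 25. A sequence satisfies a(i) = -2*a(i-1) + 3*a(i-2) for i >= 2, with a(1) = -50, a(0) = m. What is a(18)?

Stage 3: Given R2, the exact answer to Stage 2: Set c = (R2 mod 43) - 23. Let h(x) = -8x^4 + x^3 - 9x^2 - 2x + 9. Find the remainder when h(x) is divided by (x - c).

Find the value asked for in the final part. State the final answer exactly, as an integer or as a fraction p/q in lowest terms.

-306367

Stage 1: cross terms: (24*-20 - -34*-27)=-1398, (-34*-21 - -26*-20)=194, (-26*-27 - 24*-21)=1206; twice the area = |2| = 2; area = 1; boundary points = 1 + 1 + 2 = 4; strictly interior points = area - boundary/2 + 1 = 0; answer 0
Stage 2: R1 = 0; m = -25; a(2) = -2*(-50) + 3*(-25) = 25; iterating: a(2)=25, a(3)=-200, a(4)=475, a(5)=-1550, a(6)=4525, a(7)=-13700, a(8)=40975, a(9)=-123050, a(10)=369025, a(11)=-1107200, a(12)=3321475, a(13)=-9964550, a(14)=29893525, a(15)=-89680700, a(16)=269041975, a(17)=-807126050, a(18)=2421378025; answer 2421378025
Stage 3: R2 = 2421378025; c = 14; remainder = value at the root: -8*(14)^4 + 1*(14)^3 - 9*(14)^2 - 2*(14)^1 + 9 = (-307328) + (2744) + (-1764) + (-28) + (9) = -306367; answer -306367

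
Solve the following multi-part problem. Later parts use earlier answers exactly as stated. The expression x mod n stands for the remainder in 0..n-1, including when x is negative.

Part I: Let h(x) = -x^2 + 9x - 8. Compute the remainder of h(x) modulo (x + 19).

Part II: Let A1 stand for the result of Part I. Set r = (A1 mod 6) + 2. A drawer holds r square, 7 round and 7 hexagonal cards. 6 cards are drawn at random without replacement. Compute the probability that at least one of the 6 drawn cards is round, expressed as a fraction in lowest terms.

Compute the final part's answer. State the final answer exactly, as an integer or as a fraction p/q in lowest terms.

Part I: remainder = value at the root: -1*(-19)^2 + 9*(-19)^1 - 8 = (-361) + (-171) + (-8) = -540; answer -540
Part II: A1 = -540; r = 2; total draws C(16,6) = 8008; complement C(9,6) = 84; favorable 8008 - 84 = 7924; P = 283/286; answer 283/286

283/286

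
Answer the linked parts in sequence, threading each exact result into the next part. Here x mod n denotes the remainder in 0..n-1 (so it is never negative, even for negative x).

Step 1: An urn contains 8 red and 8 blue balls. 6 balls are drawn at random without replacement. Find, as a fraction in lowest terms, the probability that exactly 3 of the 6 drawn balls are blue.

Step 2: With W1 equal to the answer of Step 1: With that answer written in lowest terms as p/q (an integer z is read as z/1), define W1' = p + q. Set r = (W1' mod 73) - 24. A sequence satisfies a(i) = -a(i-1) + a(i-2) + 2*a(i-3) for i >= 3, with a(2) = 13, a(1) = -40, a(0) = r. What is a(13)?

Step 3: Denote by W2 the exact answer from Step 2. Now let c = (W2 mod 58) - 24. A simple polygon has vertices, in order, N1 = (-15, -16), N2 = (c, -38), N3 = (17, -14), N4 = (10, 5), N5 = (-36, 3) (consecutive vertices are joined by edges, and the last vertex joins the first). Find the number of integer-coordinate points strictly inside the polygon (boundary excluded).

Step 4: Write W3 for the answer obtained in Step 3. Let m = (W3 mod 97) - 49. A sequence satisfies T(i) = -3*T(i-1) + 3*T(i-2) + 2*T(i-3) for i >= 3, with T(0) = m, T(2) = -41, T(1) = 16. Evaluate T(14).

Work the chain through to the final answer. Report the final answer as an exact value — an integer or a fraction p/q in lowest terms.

-303626189

Step 1: total draws C(16,6) = 8008; favorable C(8,3)*C(8,3) = 3136; P = 56/143; answer 56/143
Step 2: W1 = 56/143; threaded value p + q = 199; r = 29; a(3) = -1*(13) + 1*(-40) + 2*(29) = 5; iterating: a(3)=5, a(4)=-72, a(5)=103, a(6)=-165, a(7)=124, a(8)=-83, a(9)=-123, a(10)=288, a(11)=-577, a(12)=619, a(13)=-620; answer -620
Step 3: W2 = -620; c = -6; cross terms: (-15*-38 - -6*-16)=474, (-6*-14 - 17*-38)=730, (17*5 - 10*-14)=225, (10*3 - -36*5)=210, (-36*-16 - -15*3)=621; twice the area = |2260| = 2260; area = 1130; boundary points = 1 + 1 + 1 + 2 + 1 = 6; strictly interior points = area - boundary/2 + 1 = 1128; answer 1128
Step 4: W3 = 1128; m = 12; T(3) = -3*(-41) + 3*(16) + 2*(12) = 195; iterating: T(3)=195, T(4)=-676, T(5)=2531, T(6)=-9231, T(7)=33934, T(8)=-124433, T(9)=456639, T(10)=-1675348, T(11)=6147095, T(12)=-22554051, T(13)=82752742, T(14)=-303626189; answer -303626189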